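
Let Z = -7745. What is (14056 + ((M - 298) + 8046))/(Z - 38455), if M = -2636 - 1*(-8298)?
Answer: -13733/23100 ≈ -0.59450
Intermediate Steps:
M = 5662 (M = -2636 + 8298 = 5662)
(14056 + ((M - 298) + 8046))/(Z - 38455) = (14056 + ((5662 - 298) + 8046))/(-7745 - 38455) = (14056 + (5364 + 8046))/(-46200) = (14056 + 13410)*(-1/46200) = 27466*(-1/46200) = -13733/23100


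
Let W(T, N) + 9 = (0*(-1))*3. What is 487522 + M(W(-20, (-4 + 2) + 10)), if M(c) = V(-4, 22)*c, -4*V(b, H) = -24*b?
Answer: 487738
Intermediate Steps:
V(b, H) = 6*b (V(b, H) = -(-6)*b = 6*b)
W(T, N) = -9 (W(T, N) = -9 + (0*(-1))*3 = -9 + 0*3 = -9 + 0 = -9)
M(c) = -24*c (M(c) = (6*(-4))*c = -24*c)
487522 + M(W(-20, (-4 + 2) + 10)) = 487522 - 24*(-9) = 487522 + 216 = 487738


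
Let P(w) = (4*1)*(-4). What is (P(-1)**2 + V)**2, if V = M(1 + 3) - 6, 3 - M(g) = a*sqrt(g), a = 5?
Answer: 59049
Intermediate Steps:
P(w) = -16 (P(w) = 4*(-4) = -16)
M(g) = 3 - 5*sqrt(g)
V = -13 (V = (3 - 5*sqrt(1 + 3)) - 6 = (3 - 5*sqrt(4)) - 6 = (3 - 5*2) - 6 = (3 - 10) - 6 = -7 - 6 = -13)
(P(-1)**2 + V)**2 = ((-16)**2 - 13)**2 = (256 - 13)**2 = 243**2 = 59049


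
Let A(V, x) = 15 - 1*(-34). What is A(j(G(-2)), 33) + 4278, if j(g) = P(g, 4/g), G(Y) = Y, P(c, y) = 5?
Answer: 4327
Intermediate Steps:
j(g) = 5
A(V, x) = 49 (A(V, x) = 15 + 34 = 49)
A(j(G(-2)), 33) + 4278 = 49 + 4278 = 4327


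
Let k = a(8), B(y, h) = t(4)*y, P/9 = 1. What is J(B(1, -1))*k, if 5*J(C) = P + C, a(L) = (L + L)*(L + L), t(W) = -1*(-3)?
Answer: 3072/5 ≈ 614.40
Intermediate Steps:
t(W) = 3
P = 9 (P = 9*1 = 9)
B(y, h) = 3*y
a(L) = 4*L**2 (a(L) = (2*L)*(2*L) = 4*L**2)
k = 256 (k = 4*8**2 = 4*64 = 256)
J(C) = 9/5 + C/5 (J(C) = (9 + C)/5 = 9/5 + C/5)
J(B(1, -1))*k = (9/5 + (3*1)/5)*256 = (9/5 + (1/5)*3)*256 = (9/5 + 3/5)*256 = (12/5)*256 = 3072/5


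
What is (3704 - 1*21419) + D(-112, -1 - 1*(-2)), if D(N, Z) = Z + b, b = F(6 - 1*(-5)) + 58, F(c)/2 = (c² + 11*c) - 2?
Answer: -17176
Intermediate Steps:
F(c) = -4 + 2*c² + 22*c (F(c) = 2*((c² + 11*c) - 2) = 2*(-2 + c² + 11*c) = -4 + 2*c² + 22*c)
b = 538 (b = (-4 + 2*(6 - 1*(-5))² + 22*(6 - 1*(-5))) + 58 = (-4 + 2*(6 + 5)² + 22*(6 + 5)) + 58 = (-4 + 2*11² + 22*11) + 58 = (-4 + 2*121 + 242) + 58 = (-4 + 242 + 242) + 58 = 480 + 58 = 538)
D(N, Z) = 538 + Z (D(N, Z) = Z + 538 = 538 + Z)
(3704 - 1*21419) + D(-112, -1 - 1*(-2)) = (3704 - 1*21419) + (538 + (-1 - 1*(-2))) = (3704 - 21419) + (538 + (-1 + 2)) = -17715 + (538 + 1) = -17715 + 539 = -17176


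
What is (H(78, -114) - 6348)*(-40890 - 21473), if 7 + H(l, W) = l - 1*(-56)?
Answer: 387960223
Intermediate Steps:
H(l, W) = 49 + l (H(l, W) = -7 + (l - 1*(-56)) = -7 + (l + 56) = -7 + (56 + l) = 49 + l)
(H(78, -114) - 6348)*(-40890 - 21473) = ((49 + 78) - 6348)*(-40890 - 21473) = (127 - 6348)*(-62363) = -6221*(-62363) = 387960223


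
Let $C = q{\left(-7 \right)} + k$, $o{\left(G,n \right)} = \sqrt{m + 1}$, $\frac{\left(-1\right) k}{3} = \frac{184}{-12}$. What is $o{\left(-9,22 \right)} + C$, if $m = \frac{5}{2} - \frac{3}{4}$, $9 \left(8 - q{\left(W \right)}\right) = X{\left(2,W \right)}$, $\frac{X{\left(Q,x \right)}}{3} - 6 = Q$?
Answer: $\frac{154}{3} + \frac{\sqrt{11}}{2} \approx 52.992$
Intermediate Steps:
$X{\left(Q,x \right)} = 18 + 3 Q$
$q{\left(W \right)} = \frac{16}{3}$ ($q{\left(W \right)} = 8 - \frac{18 + 3 \cdot 2}{9} = 8 - \frac{18 + 6}{9} = 8 - \frac{8}{3} = \frac{16}{3}$)
$m = \frac{7}{4}$ ($m = 5 \cdot \frac{1}{2} - \frac{3}{4} = \frac{5}{2} - \frac{3}{4} = \frac{7}{4} \approx 1.75$)
$k = 46$ ($k = - 3 \frac{184}{-12} = - 3 \cdot 184 \left(- \frac{1}{12}\right) = \left(-3\right) \left(- \frac{46}{3}\right) = 46$)
$o{\left(G,n \right)} = \frac{\sqrt{11}}{2}$ ($o{\left(G,n \right)} = \sqrt{\frac{7}{4} + 1} = \sqrt{\frac{11}{4}} = \frac{\sqrt{11}}{2}$)
$C = \frac{154}{3}$ ($C = \frac{16}{3} + 46 = \frac{154}{3} \approx 51.333$)
$o{\left(-9,22 \right)} + C = \frac{\sqrt{11}}{2} + \frac{154}{3} = \frac{154}{3} + \frac{\sqrt{11}}{2}$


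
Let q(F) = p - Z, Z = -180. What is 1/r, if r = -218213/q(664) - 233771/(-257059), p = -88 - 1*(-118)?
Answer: -53982390/56044523657 ≈ -0.00096321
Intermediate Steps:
p = 30 (p = -88 + 118 = 30)
q(F) = 210 (q(F) = 30 - 1*(-180) = 30 + 180 = 210)
r = -56044523657/53982390 (r = -218213/210 - 233771/(-257059) = -218213*1/210 - 233771*(-1/257059) = -218213/210 + 233771/257059 = -56044523657/53982390 ≈ -1038.2)
1/r = 1/(-56044523657/53982390) = -53982390/56044523657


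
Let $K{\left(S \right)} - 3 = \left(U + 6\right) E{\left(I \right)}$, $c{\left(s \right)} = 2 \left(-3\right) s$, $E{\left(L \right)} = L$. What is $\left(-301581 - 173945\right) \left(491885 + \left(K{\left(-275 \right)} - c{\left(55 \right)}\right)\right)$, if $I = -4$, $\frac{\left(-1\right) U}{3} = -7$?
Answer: $-234011099860$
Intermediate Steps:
$U = 21$ ($U = \left(-3\right) \left(-7\right) = 21$)
$c{\left(s \right)} = - 6 s$
$K{\left(S \right)} = -105$ ($K{\left(S \right)} = 3 + \left(21 + 6\right) \left(-4\right) = 3 + 27 \left(-4\right) = 3 - 108 = -105$)
$\left(-301581 - 173945\right) \left(491885 + \left(K{\left(-275 \right)} - c{\left(55 \right)}\right)\right) = \left(-301581 - 173945\right) \left(491885 - \left(105 - 330\right)\right) = - 475526 \left(491885 - -225\right) = - 475526 \left(491885 + \left(-105 + 330\right)\right) = - 475526 \left(491885 + 225\right) = \left(-475526\right) 492110 = -234011099860$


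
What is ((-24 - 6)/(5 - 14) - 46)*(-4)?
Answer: 512/3 ≈ 170.67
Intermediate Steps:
((-24 - 6)/(5 - 14) - 46)*(-4) = (-30/(-9) - 46)*(-4) = (-30*(-1/9) - 46)*(-4) = (10/3 - 46)*(-4) = -128/3*(-4) = 512/3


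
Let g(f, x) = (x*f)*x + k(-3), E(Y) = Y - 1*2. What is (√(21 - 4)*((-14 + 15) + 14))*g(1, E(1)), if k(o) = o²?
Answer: 150*√17 ≈ 618.47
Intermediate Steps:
E(Y) = -2 + Y (E(Y) = Y - 2 = -2 + Y)
g(f, x) = 9 + f*x² (g(f, x) = (x*f)*x + (-3)² = (f*x)*x + 9 = f*x² + 9 = 9 + f*x²)
(√(21 - 4)*((-14 + 15) + 14))*g(1, E(1)) = (√(21 - 4)*((-14 + 15) + 14))*(9 + 1*(-2 + 1)²) = (√17*(1 + 14))*(9 + 1*(-1)²) = (√17*15)*(9 + 1*1) = (15*√17)*(9 + 1) = (15*√17)*10 = 150*√17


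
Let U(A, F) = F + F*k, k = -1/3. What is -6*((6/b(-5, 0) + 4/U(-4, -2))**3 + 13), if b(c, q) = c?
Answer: 45816/125 ≈ 366.53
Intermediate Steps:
k = -1/3 (k = -1*1/3 = -1/3 ≈ -0.33333)
U(A, F) = 2*F/3 (U(A, F) = F + F*(-1/3) = F - F/3 = 2*F/3)
-6*((6/b(-5, 0) + 4/U(-4, -2))**3 + 13) = -6*((6/(-5) + 4/(((2/3)*(-2))))**3 + 13) = -6*((6*(-1/5) + 4/(-4/3))**3 + 13) = -6*((-6/5 + 4*(-3/4))**3 + 13) = -6*((-6/5 - 3)**3 + 13) = -6*((-21/5)**3 + 13) = -6*(-9261/125 + 13) = -6*(-7636/125) = 45816/125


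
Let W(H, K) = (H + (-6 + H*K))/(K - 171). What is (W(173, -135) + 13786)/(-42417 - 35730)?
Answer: -124756/703323 ≈ -0.17738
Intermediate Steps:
W(H, K) = (-6 + H + H*K)/(-171 + K)
(W(173, -135) + 13786)/(-42417 - 35730) = ((-6 + 173 + 173*(-135))/(-171 - 135) + 13786)/(-42417 - 35730) = ((-6 + 173 - 23355)/(-306) + 13786)/(-78147) = (-1/306*(-23188) + 13786)*(-1/78147) = (682/9 + 13786)*(-1/78147) = (124756/9)*(-1/78147) = -124756/703323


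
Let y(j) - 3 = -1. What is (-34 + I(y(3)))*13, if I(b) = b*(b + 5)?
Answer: -260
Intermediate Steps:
y(j) = 2 (y(j) = 3 - 1 = 2)
I(b) = b*(5 + b)
(-34 + I(y(3)))*13 = (-34 + 2*(5 + 2))*13 = (-34 + 2*7)*13 = (-34 + 14)*13 = -20*13 = -260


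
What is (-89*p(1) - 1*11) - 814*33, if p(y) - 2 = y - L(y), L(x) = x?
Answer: -27051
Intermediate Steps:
p(y) = 2 (p(y) = 2 + (y - y) = 2 + 0 = 2)
(-89*p(1) - 1*11) - 814*33 = (-89*2 - 1*11) - 814*33 = (-178 - 11) - 1*26862 = -189 - 26862 = -27051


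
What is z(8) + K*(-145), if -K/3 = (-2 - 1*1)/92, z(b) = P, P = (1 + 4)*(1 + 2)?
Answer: 75/92 ≈ 0.81522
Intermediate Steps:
P = 15 (P = 5*3 = 15)
z(b) = 15
K = 9/92 (K = -3*(-2 - 1*1)/92 = -3*(-2 - 1)/92 = -(-9)/92 = -3*(-3/92) = 9/92 ≈ 0.097826)
z(8) + K*(-145) = 15 + (9/92)*(-145) = 15 - 1305/92 = 75/92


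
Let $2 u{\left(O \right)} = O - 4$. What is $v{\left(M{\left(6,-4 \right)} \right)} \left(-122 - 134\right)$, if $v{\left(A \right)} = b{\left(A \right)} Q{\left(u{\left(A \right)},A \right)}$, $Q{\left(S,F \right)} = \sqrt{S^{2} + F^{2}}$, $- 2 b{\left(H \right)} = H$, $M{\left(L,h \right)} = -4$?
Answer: $- 2048 \sqrt{2} \approx -2896.3$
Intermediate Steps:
$u{\left(O \right)} = -2 + \frac{O}{2}$ ($u{\left(O \right)} = \frac{O - 4}{2} = \frac{-4 + O}{2} = -2 + \frac{O}{2}$)
$b{\left(H \right)} = - \frac{H}{2}$
$Q{\left(S,F \right)} = \sqrt{F^{2} + S^{2}}$
$v{\left(A \right)} = - \frac{A \sqrt{A^{2} + \left(-2 + \frac{A}{2}\right)^{2}}}{2}$ ($v{\left(A \right)} = - \frac{A}{2} \sqrt{A^{2} + \left(-2 + \frac{A}{2}\right)^{2}} = - \frac{A \sqrt{A^{2} + \left(-2 + \frac{A}{2}\right)^{2}}}{2}$)
$v{\left(M{\left(6,-4 \right)} \right)} \left(-122 - 134\right) = \left(- \frac{1}{4}\right) \left(-4\right) \sqrt{\left(-4 - 4\right)^{2} + 4 \left(-4\right)^{2}} \left(-122 - 134\right) = \left(- \frac{1}{4}\right) \left(-4\right) \sqrt{\left(-8\right)^{2} + 4 \cdot 16} \left(-256\right) = \left(- \frac{1}{4}\right) \left(-4\right) \sqrt{64 + 64} \left(-256\right) = \left(- \frac{1}{4}\right) \left(-4\right) \sqrt{128} \left(-256\right) = \left(- \frac{1}{4}\right) \left(-4\right) 8 \sqrt{2} \left(-256\right) = 8 \sqrt{2} \left(-256\right) = - 2048 \sqrt{2}$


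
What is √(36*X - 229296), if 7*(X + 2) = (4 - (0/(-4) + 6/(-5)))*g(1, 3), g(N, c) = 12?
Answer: 2*I*√70145670/35 ≈ 478.59*I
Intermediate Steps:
X = 242/35 (X = -2 + ((4 - (0/(-4) + 6/(-5)))*12)/7 = -2 + ((4 - (0*(-¼) + 6*(-⅕)))*12)/7 = -2 + ((4 - (0 - 6/5))*12)/7 = -2 + ((4 - 1*(-6/5))*12)/7 = -2 + ((4 + 6/5)*12)/7 = -2 + ((26/5)*12)/7 = -2 + (⅐)*(312/5) = -2 + 312/35 = 242/35 ≈ 6.9143)
√(36*X - 229296) = √(36*(242/35) - 229296) = √(8712/35 - 229296) = √(-8016648/35) = 2*I*√70145670/35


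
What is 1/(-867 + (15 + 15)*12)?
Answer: -1/507 ≈ -0.0019724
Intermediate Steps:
1/(-867 + (15 + 15)*12) = 1/(-867 + 30*12) = 1/(-867 + 360) = 1/(-507) = -1/507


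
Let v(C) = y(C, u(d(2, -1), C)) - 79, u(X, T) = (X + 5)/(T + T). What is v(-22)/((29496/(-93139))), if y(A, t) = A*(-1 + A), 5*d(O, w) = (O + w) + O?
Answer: -39770353/29496 ≈ -1348.3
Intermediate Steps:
d(O, w) = w/5 + 2*O/5 (d(O, w) = ((O + w) + O)/5 = (w + 2*O)/5 = w/5 + 2*O/5)
u(X, T) = (5 + X)/(2*T) (u(X, T) = (5 + X)/((2*T)) = (5 + X)*(1/(2*T)) = (5 + X)/(2*T))
v(C) = -79 + C*(-1 + C) (v(C) = C*(-1 + C) - 79 = -79 + C*(-1 + C))
v(-22)/((29496/(-93139))) = (-79 - 22*(-1 - 22))/((29496/(-93139))) = (-79 - 22*(-23))/((29496*(-1/93139))) = (-79 + 506)/(-29496/93139) = 427*(-93139/29496) = -39770353/29496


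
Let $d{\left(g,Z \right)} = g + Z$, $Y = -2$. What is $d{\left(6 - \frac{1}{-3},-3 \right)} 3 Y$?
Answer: $-20$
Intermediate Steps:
$d{\left(g,Z \right)} = Z + g$
$d{\left(6 - \frac{1}{-3},-3 \right)} 3 Y = \left(-3 + \left(6 - \frac{1}{-3}\right)\right) 3 \left(-2\right) = \left(-3 + \left(6 - - \frac{1}{3}\right)\right) 3 \left(-2\right) = \left(-3 + \left(6 + \frac{1}{3}\right)\right) 3 \left(-2\right) = \left(-3 + \frac{19}{3}\right) 3 \left(-2\right) = \frac{10}{3} \cdot 3 \left(-2\right) = 10 \left(-2\right) = -20$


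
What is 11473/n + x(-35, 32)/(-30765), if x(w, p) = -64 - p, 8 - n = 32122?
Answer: -116627967/329329070 ≈ -0.35414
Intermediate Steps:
n = -32114 (n = 8 - 1*32122 = 8 - 32122 = -32114)
11473/n + x(-35, 32)/(-30765) = 11473/(-32114) + (-64 - 1*32)/(-30765) = 11473*(-1/32114) + (-64 - 32)*(-1/30765) = -11473/32114 - 96*(-1/30765) = -11473/32114 + 32/10255 = -116627967/329329070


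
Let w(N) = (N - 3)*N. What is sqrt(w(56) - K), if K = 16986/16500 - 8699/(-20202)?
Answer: 2*sqrt(5722480731957990)/2777775 ≈ 54.466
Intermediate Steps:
w(N) = N*(-3 + N) (w(N) = (-3 + N)*N = N*(-3 + N))
K = 20278528/13888875 (K = 16986*(1/16500) - 8699*(-1/20202) = 2831/2750 + 8699/20202 = 20278528/13888875 ≈ 1.4601)
sqrt(w(56) - K) = sqrt(56*(-3 + 56) - 1*20278528/13888875) = sqrt(56*53 - 20278528/13888875) = sqrt(2968 - 20278528/13888875) = sqrt(41201902472/13888875) = 2*sqrt(5722480731957990)/2777775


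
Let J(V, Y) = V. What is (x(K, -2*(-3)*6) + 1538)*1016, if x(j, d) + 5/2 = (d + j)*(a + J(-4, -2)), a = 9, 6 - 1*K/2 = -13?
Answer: 1935988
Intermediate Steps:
K = 38 (K = 12 - 2*(-13) = 12 + 26 = 38)
x(j, d) = -5/2 + 5*d + 5*j (x(j, d) = -5/2 + (d + j)*(9 - 4) = -5/2 + (d + j)*5 = -5/2 + (5*d + 5*j) = -5/2 + 5*d + 5*j)
(x(K, -2*(-3)*6) + 1538)*1016 = ((-5/2 + 5*(-2*(-3)*6) + 5*38) + 1538)*1016 = ((-5/2 + 5*(6*6) + 190) + 1538)*1016 = ((-5/2 + 5*36 + 190) + 1538)*1016 = ((-5/2 + 180 + 190) + 1538)*1016 = (735/2 + 1538)*1016 = (3811/2)*1016 = 1935988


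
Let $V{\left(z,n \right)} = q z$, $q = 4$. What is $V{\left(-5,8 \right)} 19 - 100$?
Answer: $-480$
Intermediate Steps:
$V{\left(z,n \right)} = 4 z$
$V{\left(-5,8 \right)} 19 - 100 = 4 \left(-5\right) 19 - 100 = \left(-20\right) 19 - 100 = -380 - 100 = -480$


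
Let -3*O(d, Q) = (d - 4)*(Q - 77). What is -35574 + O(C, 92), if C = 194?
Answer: -36524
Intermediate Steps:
O(d, Q) = -(-77 + Q)*(-4 + d)/3 (O(d, Q) = -(d - 4)*(Q - 77)/3 = -(-4 + d)*(-77 + Q)/3 = -(-77 + Q)*(-4 + d)/3)
-35574 + O(C, 92) = -35574 + (-308/3 + (4/3)*92 + (77/3)*194 - 1/3*92*194) = -35574 + (-308/3 + 368/3 + 14938/3 - 17848/3) = -35574 - 950 = -36524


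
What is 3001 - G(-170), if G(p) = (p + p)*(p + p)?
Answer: -112599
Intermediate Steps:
G(p) = 4*p² (G(p) = (2*p)*(2*p) = 4*p²)
3001 - G(-170) = 3001 - 4*(-170)² = 3001 - 4*28900 = 3001 - 1*115600 = 3001 - 115600 = -112599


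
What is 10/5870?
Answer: 1/587 ≈ 0.0017036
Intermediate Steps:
10/5870 = 10*(1/5870) = 1/587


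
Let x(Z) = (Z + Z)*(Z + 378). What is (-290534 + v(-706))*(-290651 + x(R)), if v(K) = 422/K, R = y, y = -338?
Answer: 32581980091683/353 ≈ 9.2300e+10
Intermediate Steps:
R = -338
x(Z) = 2*Z*(378 + Z) (x(Z) = (2*Z)*(378 + Z) = 2*Z*(378 + Z))
(-290534 + v(-706))*(-290651 + x(R)) = (-290534 + 422/(-706))*(-290651 + 2*(-338)*(378 - 338)) = (-290534 + 422*(-1/706))*(-290651 + 2*(-338)*40) = (-290534 - 211/353)*(-290651 - 27040) = -102558713/353*(-317691) = 32581980091683/353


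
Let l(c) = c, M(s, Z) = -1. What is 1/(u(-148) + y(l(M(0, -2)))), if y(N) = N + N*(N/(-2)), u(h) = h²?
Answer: 2/43805 ≈ 4.5657e-5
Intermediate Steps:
y(N) = N - N²/2 (y(N) = N + N*(N*(-½)) = N + N*(-N/2) = N - N²/2)
1/(u(-148) + y(l(M(0, -2)))) = 1/((-148)² + (½)*(-1)*(2 - 1*(-1))) = 1/(21904 + (½)*(-1)*(2 + 1)) = 1/(21904 + (½)*(-1)*3) = 1/(21904 - 3/2) = 1/(43805/2) = 2/43805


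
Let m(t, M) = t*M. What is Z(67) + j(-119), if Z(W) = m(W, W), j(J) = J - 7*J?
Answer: 5203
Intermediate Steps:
m(t, M) = M*t
j(J) = -6*J
Z(W) = W² (Z(W) = W*W = W²)
Z(67) + j(-119) = 67² - 6*(-119) = 4489 + 714 = 5203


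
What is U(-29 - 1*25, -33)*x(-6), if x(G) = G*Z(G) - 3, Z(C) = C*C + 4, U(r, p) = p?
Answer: 8019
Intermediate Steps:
Z(C) = 4 + C² (Z(C) = C² + 4 = 4 + C²)
x(G) = -3 + G*(4 + G²) (x(G) = G*(4 + G²) - 3 = -3 + G*(4 + G²))
U(-29 - 1*25, -33)*x(-6) = -33*(-3 - 6*(4 + (-6)²)) = -33*(-3 - 6*(4 + 36)) = -33*(-3 - 6*40) = -33*(-3 - 240) = -33*(-243) = 8019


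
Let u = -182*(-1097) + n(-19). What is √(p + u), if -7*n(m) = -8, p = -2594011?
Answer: I*√117323437/7 ≈ 1547.4*I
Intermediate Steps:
n(m) = 8/7 (n(m) = -⅐*(-8) = 8/7)
u = 1397586/7 (u = -182*(-1097) + 8/7 = 199654 + 8/7 = 1397586/7 ≈ 1.9966e+5)
√(p + u) = √(-2594011 + 1397586/7) = √(-16760491/7) = I*√117323437/7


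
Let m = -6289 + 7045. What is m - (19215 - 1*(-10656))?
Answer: -29115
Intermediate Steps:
m = 756
m - (19215 - 1*(-10656)) = 756 - (19215 - 1*(-10656)) = 756 - (19215 + 10656) = 756 - 1*29871 = 756 - 29871 = -29115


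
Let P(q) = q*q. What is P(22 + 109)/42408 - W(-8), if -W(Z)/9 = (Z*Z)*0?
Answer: 17161/42408 ≈ 0.40466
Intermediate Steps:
P(q) = q²
W(Z) = 0 (W(Z) = -9*Z*Z*0 = -9*Z²*0 = -9*0 = 0)
P(22 + 109)/42408 - W(-8) = (22 + 109)²/42408 - 1*0 = 131²*(1/42408) + 0 = 17161*(1/42408) + 0 = 17161/42408 + 0 = 17161/42408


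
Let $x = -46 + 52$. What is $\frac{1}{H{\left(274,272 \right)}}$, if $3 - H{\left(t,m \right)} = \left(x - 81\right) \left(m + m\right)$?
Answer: $\frac{1}{40803} \approx 2.4508 \cdot 10^{-5}$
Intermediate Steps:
$x = 6$
$H{\left(t,m \right)} = 3 + 150 m$ ($H{\left(t,m \right)} = 3 - \left(6 - 81\right) \left(m + m\right) = 3 - - 75 \cdot 2 m = 3 - - 150 m = 3 + 150 m$)
$\frac{1}{H{\left(274,272 \right)}} = \frac{1}{3 + 150 \cdot 272} = \frac{1}{3 + 40800} = \frac{1}{40803}$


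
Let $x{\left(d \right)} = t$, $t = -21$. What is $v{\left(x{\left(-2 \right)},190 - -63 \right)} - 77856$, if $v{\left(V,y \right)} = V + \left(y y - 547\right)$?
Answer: $-14415$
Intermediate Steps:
$x{\left(d \right)} = -21$
$v{\left(V,y \right)} = -547 + V + y^{2}$ ($v{\left(V,y \right)} = V + \left(y^{2} - 547\right) = V + \left(-547 + y^{2}\right) = -547 + V + y^{2}$)
$v{\left(x{\left(-2 \right)},190 - -63 \right)} - 77856 = \left(-547 - 21 + \left(190 - -63\right)^{2}\right) - 77856 = \left(-547 - 21 + \left(190 + 63\right)^{2}\right) - 77856 = \left(-547 - 21 + 253^{2}\right) - 77856 = \left(-547 - 21 + 64009\right) - 77856 = 63441 - 77856 = -14415$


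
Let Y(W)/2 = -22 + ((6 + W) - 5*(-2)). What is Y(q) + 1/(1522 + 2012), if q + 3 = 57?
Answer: 339265/3534 ≈ 96.000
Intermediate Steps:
q = 54 (q = -3 + 57 = 54)
Y(W) = -12 + 2*W (Y(W) = 2*(-22 + ((6 + W) - 5*(-2))) = 2*(-22 + ((6 + W) + 10)) = 2*(-22 + (16 + W)) = 2*(-6 + W) = -12 + 2*W)
Y(q) + 1/(1522 + 2012) = (-12 + 2*54) + 1/(1522 + 2012) = (-12 + 108) + 1/3534 = 96 + 1/3534 = 339265/3534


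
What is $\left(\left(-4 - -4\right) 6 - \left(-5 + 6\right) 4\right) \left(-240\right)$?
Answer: $960$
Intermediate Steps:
$\left(\left(-4 - -4\right) 6 - \left(-5 + 6\right) 4\right) \left(-240\right) = \left(\left(-4 + 4\right) 6 - 1 \cdot 4\right) \left(-240\right) = \left(0 \cdot 6 - 4\right) \left(-240\right) = \left(0 - 4\right) \left(-240\right) = \left(-4\right) \left(-240\right) = 960$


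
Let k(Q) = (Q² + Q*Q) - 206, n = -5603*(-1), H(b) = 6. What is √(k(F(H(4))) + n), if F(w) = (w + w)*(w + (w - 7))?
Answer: √12597 ≈ 112.24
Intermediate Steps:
n = 5603
F(w) = 2*w*(-7 + 2*w) (F(w) = (2*w)*(w + (-7 + w)) = (2*w)*(-7 + 2*w) = 2*w*(-7 + 2*w))
k(Q) = -206 + 2*Q² (k(Q) = (Q² + Q²) - 206 = 2*Q² - 206 = -206 + 2*Q²)
√(k(F(H(4))) + n) = √((-206 + 2*(2*6*(-7 + 2*6))²) + 5603) = √((-206 + 2*(2*6*(-7 + 12))²) + 5603) = √((-206 + 2*(2*6*5)²) + 5603) = √((-206 + 2*60²) + 5603) = √((-206 + 2*3600) + 5603) = √((-206 + 7200) + 5603) = √(6994 + 5603) = √12597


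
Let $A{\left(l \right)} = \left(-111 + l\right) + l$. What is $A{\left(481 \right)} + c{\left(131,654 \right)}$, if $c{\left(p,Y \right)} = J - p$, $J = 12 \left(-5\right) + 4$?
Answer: $664$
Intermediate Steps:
$J = -56$ ($J = -60 + 4 = -56$)
$c{\left(p,Y \right)} = -56 - p$
$A{\left(l \right)} = -111 + 2 l$
$A{\left(481 \right)} + c{\left(131,654 \right)} = \left(-111 + 2 \cdot 481\right) - 187 = \left(-111 + 962\right) - 187 = 851 - 187 = 664$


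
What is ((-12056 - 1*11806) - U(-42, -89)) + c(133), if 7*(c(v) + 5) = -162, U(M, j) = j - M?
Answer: -166902/7 ≈ -23843.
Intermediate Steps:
c(v) = -197/7 (c(v) = -5 + (1/7)*(-162) = -5 - 162/7 = -197/7)
((-12056 - 1*11806) - U(-42, -89)) + c(133) = ((-12056 - 1*11806) - (-89 - 1*(-42))) - 197/7 = ((-12056 - 11806) - (-89 + 42)) - 197/7 = (-23862 - 1*(-47)) - 197/7 = (-23862 + 47) - 197/7 = -23815 - 197/7 = -166902/7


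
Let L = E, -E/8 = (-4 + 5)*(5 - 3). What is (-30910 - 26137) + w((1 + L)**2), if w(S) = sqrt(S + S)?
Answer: -57047 + 15*sqrt(2) ≈ -57026.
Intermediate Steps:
E = -16 (E = -8*(-4 + 5)*(5 - 3) = -8*2 = -16)
L = -16
w(S) = sqrt(2)*sqrt(S) (w(S) = sqrt(2*S) = sqrt(2)*sqrt(S))
(-30910 - 26137) + w((1 + L)**2) = (-30910 - 26137) + sqrt(2)*sqrt((1 - 16)**2) = -57047 + sqrt(2)*sqrt((-15)**2) = -57047 + sqrt(2)*sqrt(225) = -57047 + sqrt(2)*15 = -57047 + 15*sqrt(2)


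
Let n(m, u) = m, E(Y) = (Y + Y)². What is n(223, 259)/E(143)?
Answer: 223/81796 ≈ 0.0027263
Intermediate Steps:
E(Y) = 4*Y² (E(Y) = (2*Y)² = 4*Y²)
n(223, 259)/E(143) = 223/((4*143²)) = 223/((4*20449)) = 223/81796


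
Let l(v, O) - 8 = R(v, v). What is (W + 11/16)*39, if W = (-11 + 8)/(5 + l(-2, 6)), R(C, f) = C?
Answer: 2847/176 ≈ 16.176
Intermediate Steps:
l(v, O) = 8 + v
W = -3/11 (W = (-11 + 8)/(5 + (8 - 2)) = -3/(5 + 6) = -3/11 ≈ -0.27273)
(W + 11/16)*39 = (-3/11 + 11/16)*39 = (73/176)*39 = 2847/176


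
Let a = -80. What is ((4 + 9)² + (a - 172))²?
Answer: 6889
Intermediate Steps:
((4 + 9)² + (a - 172))² = ((4 + 9)² + (-80 - 172))² = (13² - 252)² = (169 - 252)² = (-83)² = 6889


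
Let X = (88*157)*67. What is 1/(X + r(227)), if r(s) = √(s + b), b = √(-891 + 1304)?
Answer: 1/(925672 + √(227 + √413)) ≈ 1.0803e-6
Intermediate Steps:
b = √413 ≈ 20.322
r(s) = √(s + √413)
X = 925672 (X = 13816*67 = 925672)
1/(X + r(227)) = 1/(925672 + √(227 + √413))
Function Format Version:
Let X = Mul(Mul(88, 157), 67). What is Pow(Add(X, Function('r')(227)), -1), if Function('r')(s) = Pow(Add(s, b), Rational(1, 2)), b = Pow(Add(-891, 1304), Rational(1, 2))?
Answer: Pow(Add(925672, Pow(Add(227, Pow(413, Rational(1, 2))), Rational(1, 2))), -1) ≈ 1.0803e-6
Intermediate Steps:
b = Pow(413, Rational(1, 2)) ≈ 20.322
Function('r')(s) = Pow(Add(s, Pow(413, Rational(1, 2))), Rational(1, 2))
X = 925672 (X = Mul(13816, 67) = 925672)
Pow(Add(X, Function('r')(227)), -1) = Pow(Add(925672, Pow(Add(227, Pow(413, Rational(1, 2))), Rational(1, 2))), -1)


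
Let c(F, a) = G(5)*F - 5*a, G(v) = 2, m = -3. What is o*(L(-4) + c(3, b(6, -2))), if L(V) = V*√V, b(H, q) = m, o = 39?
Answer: 819 - 312*I ≈ 819.0 - 312.0*I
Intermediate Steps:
b(H, q) = -3
L(V) = V^(3/2)
c(F, a) = -5*a + 2*F (c(F, a) = 2*F - 5*a = -5*a + 2*F)
o*(L(-4) + c(3, b(6, -2))) = 39*((-4)^(3/2) + (-5*(-3) + 2*3)) = 39*(-8*I + (15 + 6)) = 39*(-8*I + 21) = 39*(21 - 8*I) = 819 - 312*I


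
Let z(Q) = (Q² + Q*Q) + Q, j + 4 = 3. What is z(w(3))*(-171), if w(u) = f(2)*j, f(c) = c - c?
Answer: 0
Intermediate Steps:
f(c) = 0
j = -1 (j = -4 + 3 = -1)
w(u) = 0 (w(u) = 0*(-1) = 0)
z(Q) = Q + 2*Q² (z(Q) = (Q² + Q²) + Q = 2*Q² + Q = Q + 2*Q²)
z(w(3))*(-171) = (0*(1 + 2*0))*(-171) = (0*(1 + 0))*(-171) = (0*1)*(-171) = 0*(-171) = 0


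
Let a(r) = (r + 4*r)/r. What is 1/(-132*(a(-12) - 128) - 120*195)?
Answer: -1/7164 ≈ -0.00013959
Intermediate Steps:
a(r) = 5 (a(r) = (5*r)/r = 5)
1/(-132*(a(-12) - 128) - 120*195) = 1/(-132*(5 - 128) - 120*195) = 1/(-132*(-123) - 23400) = 1/(16236 - 23400) = 1/(-7164) = -1/7164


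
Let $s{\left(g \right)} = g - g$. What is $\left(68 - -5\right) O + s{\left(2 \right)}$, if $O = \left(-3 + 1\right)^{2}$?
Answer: $292$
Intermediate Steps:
$O = 4$ ($O = \left(-2\right)^{2} = 4$)
$s{\left(g \right)} = 0$
$\left(68 - -5\right) O + s{\left(2 \right)} = \left(68 - -5\right) 4 + 0 = \left(68 + 5\right) 4 + 0 = 73 \cdot 4 + 0 = 292 + 0 = 292$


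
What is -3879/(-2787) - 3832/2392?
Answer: -58384/277771 ≈ -0.21019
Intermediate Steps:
-3879/(-2787) - 3832/2392 = -3879*(-1/2787) - 3832*1/2392 = 1293/929 - 479/299 = -58384/277771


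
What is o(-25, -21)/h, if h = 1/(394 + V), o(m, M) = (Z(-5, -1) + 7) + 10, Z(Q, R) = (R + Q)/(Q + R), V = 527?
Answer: 16578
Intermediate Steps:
Z(Q, R) = 1 (Z(Q, R) = (Q + R)/(Q + R) = 1)
o(m, M) = 18 (o(m, M) = (1 + 7) + 10 = 8 + 10 = 18)
h = 1/921 (h = 1/(394 + 527) = 1/921 ≈ 0.0010858)
o(-25, -21)/h = 18/(1/921) = 18*921 = 16578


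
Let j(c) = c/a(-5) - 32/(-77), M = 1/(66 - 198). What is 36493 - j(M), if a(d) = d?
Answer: 168595733/4620 ≈ 36493.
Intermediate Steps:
M = -1/132 (M = 1/(-132) = -1/132 ≈ -0.0075758)
j(c) = 32/77 - c/5 (j(c) = c/(-5) - 32/(-77) = c*(-⅕) - 32*(-1/77) = -c/5 + 32/77 = 32/77 - c/5)
36493 - j(M) = 36493 - (32/77 - ⅕*(-1/132)) = 36493 - (32/77 + 1/660) = 36493 - 1*1927/4620 = 36493 - 1927/4620 = 168595733/4620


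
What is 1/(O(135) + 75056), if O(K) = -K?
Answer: 1/74921 ≈ 1.3347e-5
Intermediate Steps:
1/(O(135) + 75056) = 1/(-1*135 + 75056) = 1/(-135 + 75056) = 1/74921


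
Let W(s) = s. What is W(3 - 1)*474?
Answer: 948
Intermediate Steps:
W(3 - 1)*474 = (3 - 1)*474 = 2*474 = 948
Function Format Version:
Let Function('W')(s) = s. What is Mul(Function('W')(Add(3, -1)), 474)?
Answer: 948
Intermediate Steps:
Mul(Function('W')(Add(3, -1)), 474) = Mul(Add(3, -1), 474) = Mul(2, 474) = 948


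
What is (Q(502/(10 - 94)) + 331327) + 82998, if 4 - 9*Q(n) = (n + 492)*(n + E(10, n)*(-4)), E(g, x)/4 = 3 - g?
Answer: 6486931667/15876 ≈ 4.0860e+5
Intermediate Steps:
E(g, x) = 12 - 4*g (E(g, x) = 4*(3 - g) = 12 - 4*g)
Q(n) = 4/9 - (112 + n)*(492 + n)/9 (Q(n) = 4/9 - (n + 492)*(n + (12 - 4*10)*(-4))/9 = 4/9 - (492 + n)*(n + (12 - 40)*(-4))/9 = 4/9 - (492 + n)*(n - 28*(-4))/9 = 4/9 - (492 + n)*(n + 112)/9 = 4/9 - (492 + n)*(112 + n)/9 = 4/9 - (112 + n)*(492 + n)/9)
(Q(502/(10 - 94)) + 331327) + 82998 = ((-55100/9 - 303208/(9*(10 - 94)) - 252004/(10 - 94)²/9) + 331327) + 82998 = ((-55100/9 - 303208/(9*(-84)) - (502/(-84))²/9) + 331327) + 82998 = ((-55100/9 - 303208*(-1)/(9*84) - (502*(-1/84))²/9) + 331327) + 82998 = ((-55100/9 - 604/9*(-251/42) - (-251/42)²/9) + 331327) + 82998 = ((-55100/9 + 75802/189 - ⅑*63001/1764) + 331327) + 82998 = ((-55100/9 + 75802/189 - 63001/15876) + 331327) + 82998 = (-90892033/15876 + 331327) + 82998 = 5169255419/15876 + 82998 = 6486931667/15876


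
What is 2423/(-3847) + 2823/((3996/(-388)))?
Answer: -351949478/1281051 ≈ -274.73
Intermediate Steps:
2423/(-3847) + 2823/((3996/(-388))) = 2423*(-1/3847) + 2823/((3996*(-1/388))) = -2423/3847 + 2823/(-999/97) = -2423/3847 + 2823*(-97/999) = -2423/3847 - 91277/333 = -351949478/1281051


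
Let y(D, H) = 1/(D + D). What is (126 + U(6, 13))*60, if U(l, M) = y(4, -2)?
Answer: 15135/2 ≈ 7567.5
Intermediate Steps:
y(D, H) = 1/(2*D)
U(l, M) = ⅛ (U(l, M) = (½)/4 = (½)*(¼) = ⅛)
(126 + U(6, 13))*60 = (126 + ⅛)*60 = (1009/8)*60 = 15135/2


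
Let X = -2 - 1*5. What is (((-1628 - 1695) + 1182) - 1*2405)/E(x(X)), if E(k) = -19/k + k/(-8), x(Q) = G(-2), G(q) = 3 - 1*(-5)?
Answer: 36368/27 ≈ 1347.0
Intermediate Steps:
G(q) = 8 (G(q) = 3 + 5 = 8)
X = -7 (X = -2 - 5 = -7)
x(Q) = 8
E(k) = -19/k - k/8 (E(k) = -19/k + k*(-⅛) = -19/k - k/8)
(((-1628 - 1695) + 1182) - 1*2405)/E(x(X)) = (((-1628 - 1695) + 1182) - 1*2405)/(-19/8 - ⅛*8) = ((-3323 + 1182) - 2405)/(-19*⅛ - 1) = (-2141 - 2405)/(-19/8 - 1) = -4546/(-27/8) = -4546*(-8/27) = 36368/27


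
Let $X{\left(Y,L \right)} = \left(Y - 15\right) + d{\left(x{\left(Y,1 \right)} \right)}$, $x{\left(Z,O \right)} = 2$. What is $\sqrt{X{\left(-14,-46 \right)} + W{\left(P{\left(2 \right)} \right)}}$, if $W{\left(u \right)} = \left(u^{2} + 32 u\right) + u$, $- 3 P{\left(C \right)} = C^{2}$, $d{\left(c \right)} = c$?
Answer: $\frac{i \sqrt{623}}{3} \approx 8.32 i$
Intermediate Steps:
$P{\left(C \right)} = - \frac{C^{2}}{3}$
$X{\left(Y,L \right)} = -13 + Y$ ($X{\left(Y,L \right)} = \left(Y - 15\right) + 2 = \left(-15 + Y\right) + 2 = -13 + Y$)
$W{\left(u \right)} = u^{2} + 33 u$
$\sqrt{X{\left(-14,-46 \right)} + W{\left(P{\left(2 \right)} \right)}} = \sqrt{\left(-13 - 14\right) + - \frac{2^{2}}{3} \left(33 - \frac{2^{2}}{3}\right)} = \sqrt{-27 + \left(- \frac{1}{3}\right) 4 \left(33 - \frac{4}{3}\right)} = \sqrt{-27 - \frac{4 \left(33 - \frac{4}{3}\right)}{3}} = \sqrt{-27 - \frac{380}{9}} = \sqrt{- \frac{623}{9}} = \frac{i \sqrt{623}}{3}$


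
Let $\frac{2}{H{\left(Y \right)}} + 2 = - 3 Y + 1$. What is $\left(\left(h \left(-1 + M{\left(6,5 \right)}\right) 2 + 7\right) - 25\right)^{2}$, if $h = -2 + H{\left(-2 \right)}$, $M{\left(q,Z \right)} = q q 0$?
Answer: $\frac{5476}{25} \approx 219.04$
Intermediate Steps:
$M{\left(q,Z \right)} = 0$ ($M{\left(q,Z \right)} = q^{2} \cdot 0 = 0$)
$H{\left(Y \right)} = \frac{2}{-1 - 3 Y}$ ($H{\left(Y \right)} = \frac{2}{-2 - \left(-1 + 3 Y\right)} = \frac{2}{-1 - 3 Y}$)
$h = - \frac{8}{5}$ ($h = -2 - \frac{2}{1 + 3 \left(-2\right)} = -2 - \frac{2}{1 - 6} = -2 - \frac{2}{-5} = -2 - - \frac{2}{5} = -2 + \frac{2}{5} = - \frac{8}{5} \approx -1.6$)
$\left(\left(h \left(-1 + M{\left(6,5 \right)}\right) 2 + 7\right) - 25\right)^{2} = \left(\left(- \frac{8 \left(-1 + 0\right) 2}{5} + 7\right) - 25\right)^{2} = \left(\left(- \frac{8 \left(\left(-1\right) 2\right)}{5} + 7\right) - 25\right)^{2} = \left(\left(\left(- \frac{8}{5}\right) \left(-2\right) + 7\right) - 25\right)^{2} = \left(\left(\frac{16}{5} + 7\right) - 25\right)^{2} = \left(\frac{51}{5} - 25\right)^{2} = \left(- \frac{74}{5}\right)^{2} = \frac{5476}{25}$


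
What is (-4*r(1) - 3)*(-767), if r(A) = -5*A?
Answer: -13039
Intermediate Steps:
(-4*r(1) - 3)*(-767) = (-(-20) - 3)*(-767) = (-4*(-5) - 3)*(-767) = (20 - 3)*(-767) = 17*(-767) = -13039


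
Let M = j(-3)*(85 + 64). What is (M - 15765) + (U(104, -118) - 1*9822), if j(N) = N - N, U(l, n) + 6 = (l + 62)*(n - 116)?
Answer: -64437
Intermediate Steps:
U(l, n) = -6 + (-116 + n)*(62 + l) (U(l, n) = -6 + (l + 62)*(n - 116) = -6 + (62 + l)*(-116 + n) = -6 + (-116 + n)*(62 + l))
j(N) = 0
M = 0 (M = 0*(85 + 64) = 0*149 = 0)
(M - 15765) + (U(104, -118) - 1*9822) = (0 - 15765) + ((-7198 - 116*104 + 62*(-118) + 104*(-118)) - 1*9822) = -15765 + ((-7198 - 12064 - 7316 - 12272) - 9822) = -15765 + (-38850 - 9822) = -15765 - 48672 = -64437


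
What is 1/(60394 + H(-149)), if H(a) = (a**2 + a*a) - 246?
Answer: 1/104550 ≈ 9.5648e-6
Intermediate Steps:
H(a) = -246 + 2*a**2 (H(a) = (a**2 + a**2) - 246 = 2*a**2 - 246 = -246 + 2*a**2)
1/(60394 + H(-149)) = 1/(60394 + (-246 + 2*(-149)**2)) = 1/(60394 + (-246 + 2*22201)) = 1/(60394 + (-246 + 44402)) = 1/(60394 + 44156) = 1/104550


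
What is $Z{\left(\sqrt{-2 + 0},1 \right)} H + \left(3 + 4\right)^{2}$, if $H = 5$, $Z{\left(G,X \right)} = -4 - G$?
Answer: $29 - 5 i \sqrt{2} \approx 29.0 - 7.0711 i$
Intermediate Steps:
$Z{\left(\sqrt{-2 + 0},1 \right)} H + \left(3 + 4\right)^{2} = \left(-4 - \sqrt{-2 + 0}\right) 5 + \left(3 + 4\right)^{2} = \left(-4 - \sqrt{-2}\right) 5 + 7^{2} = \left(-4 - i \sqrt{2}\right) 5 + 49 = \left(-20 - 5 i \sqrt{2}\right) + 49 = 29 - 5 i \sqrt{2}$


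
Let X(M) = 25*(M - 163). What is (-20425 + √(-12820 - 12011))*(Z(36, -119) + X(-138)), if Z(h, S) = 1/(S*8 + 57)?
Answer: 27511968460/179 - 20204628*I*√2759/895 ≈ 1.537e+8 - 1.1858e+6*I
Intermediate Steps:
Z(h, S) = 1/(57 + 8*S) (Z(h, S) = 1/(8*S + 57) = 1/(57 + 8*S))
X(M) = -4075 + 25*M (X(M) = 25*(-163 + M) = -4075 + 25*M)
(-20425 + √(-12820 - 12011))*(Z(36, -119) + X(-138)) = (-20425 + √(-12820 - 12011))*(1/(57 + 8*(-119)) + (-4075 + 25*(-138))) = (-20425 + √(-24831))*(1/(57 - 952) + (-4075 - 3450)) = (-20425 + 3*I*√2759)*(1/(-895) - 7525) = (-20425 + 3*I*√2759)*(-1/895 - 7525) = (-20425 + 3*I*√2759)*(-6734876/895) = 27511968460/179 - 20204628*I*√2759/895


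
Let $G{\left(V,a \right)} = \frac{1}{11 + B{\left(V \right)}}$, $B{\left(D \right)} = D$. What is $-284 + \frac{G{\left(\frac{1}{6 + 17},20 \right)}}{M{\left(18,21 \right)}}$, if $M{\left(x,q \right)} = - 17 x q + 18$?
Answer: $- \frac{462247511}{1627632} \approx -284.0$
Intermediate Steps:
$M{\left(x,q \right)} = 18 - 17 q x$ ($M{\left(x,q \right)} = - 17 q x + 18 = 18 - 17 q x$)
$G{\left(V,a \right)} = \frac{1}{11 + V}$
$-284 + \frac{G{\left(\frac{1}{6 + 17},20 \right)}}{M{\left(18,21 \right)}} = -284 + \frac{1}{\left(11 + \frac{1}{6 + 17}\right) \left(18 - 357 \cdot 18\right)} = -284 + \frac{1}{\left(11 + \frac{1}{23}\right) \left(18 - 6426\right)} = -284 + \frac{1}{\left(11 + \frac{1}{23}\right) \left(-6408\right)} = -284 + \frac{1}{\frac{254}{23}} \left(- \frac{1}{6408}\right) = -284 + \frac{23}{254} \left(- \frac{1}{6408}\right) = -284 - \frac{23}{1627632} = - \frac{462247511}{1627632}$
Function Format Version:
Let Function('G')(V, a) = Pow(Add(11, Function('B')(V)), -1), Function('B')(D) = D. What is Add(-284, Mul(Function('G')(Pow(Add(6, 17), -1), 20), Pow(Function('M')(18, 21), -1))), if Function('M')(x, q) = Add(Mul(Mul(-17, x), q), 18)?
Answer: Rational(-462247511, 1627632) ≈ -284.00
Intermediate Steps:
Function('M')(x, q) = Add(18, Mul(-17, q, x)) (Function('M')(x, q) = Add(Mul(-17, q, x), 18) = Add(18, Mul(-17, q, x)))
Function('G')(V, a) = Pow(Add(11, V), -1)
Add(-284, Mul(Function('G')(Pow(Add(6, 17), -1), 20), Pow(Function('M')(18, 21), -1))) = Add(-284, Mul(Pow(Add(11, Pow(Add(6, 17), -1)), -1), Pow(Add(18, Mul(-17, 21, 18)), -1))) = Add(-284, Mul(Pow(Add(11, Pow(23, -1)), -1), Pow(Add(18, -6426), -1))) = Add(-284, Mul(Pow(Add(11, Rational(1, 23)), -1), Pow(-6408, -1))) = Add(-284, Mul(Pow(Rational(254, 23), -1), Rational(-1, 6408))) = Add(-284, Mul(Rational(23, 254), Rational(-1, 6408))) = Add(-284, Rational(-23, 1627632)) = Rational(-462247511, 1627632)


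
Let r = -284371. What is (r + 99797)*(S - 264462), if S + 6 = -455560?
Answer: 132898448072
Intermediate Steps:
S = -455566 (S = -6 - 455560 = -455566)
(r + 99797)*(S - 264462) = (-284371 + 99797)*(-455566 - 264462) = -184574*(-720028) = 132898448072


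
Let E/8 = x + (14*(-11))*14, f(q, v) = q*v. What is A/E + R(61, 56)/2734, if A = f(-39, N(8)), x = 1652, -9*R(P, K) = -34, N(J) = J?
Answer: 54265/688968 ≈ 0.078763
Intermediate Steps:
R(P, K) = 34/9 (R(P, K) = -1/9*(-34) = 34/9)
E = -4032 (E = 8*(1652 + (14*(-11))*14) = 8*(1652 - 154*14) = 8*(1652 - 2156) = 8*(-504) = -4032)
A = -312 (A = -39*8 = -312)
A/E + R(61, 56)/2734 = -312/(-4032) + (34/9)/2734 = -312*(-1/4032) + (34/9)*(1/2734) = 13/168 + 17/12303 = 54265/688968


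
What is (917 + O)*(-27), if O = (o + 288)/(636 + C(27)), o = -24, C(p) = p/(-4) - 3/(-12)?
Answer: -31185837/1259 ≈ -24770.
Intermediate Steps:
C(p) = ¼ - p/4 (C(p) = p*(-¼) - 3*(-1/12) = -p/4 + ¼ = ¼ - p/4)
O = 528/1259 (O = (-24 + 288)/(636 + (¼ - ¼*27)) = 264/(636 + (¼ - 27/4)) = 264/(636 - 13/2) = 264/(1259/2) = 264*(2/1259) = 528/1259 ≈ 0.41938)
(917 + O)*(-27) = (917 + 528/1259)*(-27) = (1155031/1259)*(-27) = -31185837/1259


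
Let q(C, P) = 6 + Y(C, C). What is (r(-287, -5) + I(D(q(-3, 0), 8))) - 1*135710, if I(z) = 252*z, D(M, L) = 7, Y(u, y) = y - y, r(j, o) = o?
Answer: -133951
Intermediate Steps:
Y(u, y) = 0
q(C, P) = 6 (q(C, P) = 6 + 0 = 6)
(r(-287, -5) + I(D(q(-3, 0), 8))) - 1*135710 = (-5 + 252*7) - 1*135710 = (-5 + 1764) - 135710 = 1759 - 135710 = -133951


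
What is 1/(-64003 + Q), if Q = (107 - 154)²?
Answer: -1/61794 ≈ -1.6183e-5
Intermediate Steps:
Q = 2209 (Q = (-47)² = 2209)
1/(-64003 + Q) = 1/(-64003 + 2209) = 1/(-61794) = -1/61794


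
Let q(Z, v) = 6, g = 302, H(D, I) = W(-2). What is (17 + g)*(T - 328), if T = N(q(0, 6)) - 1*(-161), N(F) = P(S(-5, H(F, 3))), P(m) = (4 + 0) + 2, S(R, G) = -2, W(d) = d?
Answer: -51359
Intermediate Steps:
H(D, I) = -2
P(m) = 6 (P(m) = 4 + 2 = 6)
N(F) = 6
T = 167 (T = 6 - 1*(-161) = 6 + 161 = 167)
(17 + g)*(T - 328) = (17 + 302)*(167 - 328) = 319*(-161) = -51359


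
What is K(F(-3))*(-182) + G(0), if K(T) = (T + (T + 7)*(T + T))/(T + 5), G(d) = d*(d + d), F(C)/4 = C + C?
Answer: 144144/19 ≈ 7586.5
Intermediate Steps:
F(C) = 8*C (F(C) = 4*(C + C) = 4*(2*C) = 8*C)
G(d) = 2*d**2 (G(d) = d*(2*d) = 2*d**2)
K(T) = (T + 2*T*(7 + T))/(5 + T) (K(T) = (T + (7 + T)*(2*T))/(5 + T) = (T + 2*T*(7 + T))/(5 + T))
K(F(-3))*(-182) + G(0) = ((8*(-3))*(15 + 2*(8*(-3)))/(5 + 8*(-3)))*(-182) + 2*0**2 = -24*(15 + 2*(-24))/(5 - 24)*(-182) + 2*0 = -24*(15 - 48)/(-19)*(-182) + 0 = -24*(-1/19)*(-33)*(-182) + 0 = -792/19*(-182) + 0 = 144144/19 + 0 = 144144/19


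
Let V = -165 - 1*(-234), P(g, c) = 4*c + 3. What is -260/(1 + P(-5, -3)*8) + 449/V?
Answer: 49819/4899 ≈ 10.169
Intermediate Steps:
P(g, c) = 3 + 4*c
V = 69 (V = -165 + 234 = 69)
-260/(1 + P(-5, -3)*8) + 449/V = -260/(1 + (3 + 4*(-3))*8) + 449/69 = -260/(1 + (3 - 12)*8) + 449*(1/69) = -260/(1 - 9*8) + 449/69 = -260/(1 - 72) + 449/69 = -260/(-71) + 449/69 = -260*(-1/71) + 449/69 = 260/71 + 449/69 = 49819/4899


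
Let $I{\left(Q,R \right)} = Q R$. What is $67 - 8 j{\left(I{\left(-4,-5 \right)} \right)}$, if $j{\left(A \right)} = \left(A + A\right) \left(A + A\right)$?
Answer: $-12733$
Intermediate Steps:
$j{\left(A \right)} = 4 A^{2}$ ($j{\left(A \right)} = 2 A 2 A = 4 A^{2}$)
$67 - 8 j{\left(I{\left(-4,-5 \right)} \right)} = 67 - 8 \cdot 4 \left(\left(-4\right) \left(-5\right)\right)^{2} = 67 - 8 \cdot 4 \cdot 20^{2} = 67 - 8 \cdot 4 \cdot 400 = 67 - 12800 = -12733$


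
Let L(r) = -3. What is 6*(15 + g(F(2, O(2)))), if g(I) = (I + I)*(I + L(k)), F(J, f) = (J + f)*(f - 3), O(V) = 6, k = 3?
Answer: 6138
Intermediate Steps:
F(J, f) = (-3 + f)*(J + f) (F(J, f) = (J + f)*(-3 + f) = (-3 + f)*(J + f))
g(I) = 2*I*(-3 + I) (g(I) = (I + I)*(I - 3) = (2*I)*(-3 + I) = 2*I*(-3 + I))
6*(15 + g(F(2, O(2)))) = 6*(15 + 2*(6**2 - 3*2 - 3*6 + 2*6)*(-3 + (6**2 - 3*2 - 3*6 + 2*6))) = 6*(15 + 2*(36 - 6 - 18 + 12)*(-3 + (36 - 6 - 18 + 12))) = 6*(15 + 2*24*(-3 + 24)) = 6*(15 + 2*24*21) = 6*(15 + 1008) = 6*1023 = 6138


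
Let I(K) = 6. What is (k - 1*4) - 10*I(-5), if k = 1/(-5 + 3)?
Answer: -129/2 ≈ -64.500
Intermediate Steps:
k = -½ (k = 1/(-2) = -½ ≈ -0.50000)
(k - 1*4) - 10*I(-5) = (-½ - 1*4) - 10*6 = (-½ - 4) - 60 = -9/2 - 60 = -129/2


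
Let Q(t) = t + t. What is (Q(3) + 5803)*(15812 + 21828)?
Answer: 218650760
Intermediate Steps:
Q(t) = 2*t
(Q(3) + 5803)*(15812 + 21828) = (2*3 + 5803)*(15812 + 21828) = (6 + 5803)*37640 = 5809*37640 = 218650760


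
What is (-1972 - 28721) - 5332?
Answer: -36025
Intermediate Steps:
(-1972 - 28721) - 5332 = -30693 - 5332 = -36025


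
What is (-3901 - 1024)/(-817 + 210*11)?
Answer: -4925/1493 ≈ -3.2987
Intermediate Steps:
(-3901 - 1024)/(-817 + 210*11) = -4925/(-817 + 2310) = -4925/1493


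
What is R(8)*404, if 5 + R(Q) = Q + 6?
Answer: 3636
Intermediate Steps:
R(Q) = 1 + Q (R(Q) = -5 + (Q + 6) = -5 + (6 + Q) = 1 + Q)
R(8)*404 = (1 + 8)*404 = 9*404 = 3636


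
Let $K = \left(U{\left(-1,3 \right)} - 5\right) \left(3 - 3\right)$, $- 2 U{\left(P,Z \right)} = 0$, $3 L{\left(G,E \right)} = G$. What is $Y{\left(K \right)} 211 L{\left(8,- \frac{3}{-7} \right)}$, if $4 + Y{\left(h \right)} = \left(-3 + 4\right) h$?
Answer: $- \frac{6752}{3} \approx -2250.7$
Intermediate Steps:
$L{\left(G,E \right)} = \frac{G}{3}$
$U{\left(P,Z \right)} = 0$ ($U{\left(P,Z \right)} = \left(- \frac{1}{2}\right) 0 = 0$)
$K = 0$ ($K = \left(0 - 5\right) \left(3 - 3\right) = \left(-5\right) 0 = 0$)
$Y{\left(h \right)} = -4 + h$ ($Y{\left(h \right)} = -4 + \left(-3 + 4\right) h = -4 + 1 h = -4 + h$)
$Y{\left(K \right)} 211 L{\left(8,- \frac{3}{-7} \right)} = \left(-4 + 0\right) 211 \cdot \frac{1}{3} \cdot 8 = \left(-4\right) 211 \cdot \frac{8}{3} = \left(-844\right) \frac{8}{3} = - \frac{6752}{3}$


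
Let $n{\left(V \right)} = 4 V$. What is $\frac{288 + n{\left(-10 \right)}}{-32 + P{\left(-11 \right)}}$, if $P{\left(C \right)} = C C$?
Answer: $\frac{248}{89} \approx 2.7865$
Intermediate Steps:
$P{\left(C \right)} = C^{2}$
$\frac{288 + n{\left(-10 \right)}}{-32 + P{\left(-11 \right)}} = \frac{288 + 4 \left(-10\right)}{-32 + \left(-11\right)^{2}} = \frac{288 - 40}{-32 + 121} = \frac{248}{89}$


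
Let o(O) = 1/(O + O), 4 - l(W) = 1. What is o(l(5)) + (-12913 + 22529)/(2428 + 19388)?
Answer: 3313/5454 ≈ 0.60744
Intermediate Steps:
l(W) = 3 (l(W) = 4 - 1*1 = 4 - 1 = 3)
o(O) = 1/(2*O)
o(l(5)) + (-12913 + 22529)/(2428 + 19388) = (1/2)/3 + (-12913 + 22529)/(2428 + 19388) = (1/2)*(1/3) + 9616/21816 = 1/6 + 9616*(1/21816) = 1/6 + 1202/2727 = 3313/5454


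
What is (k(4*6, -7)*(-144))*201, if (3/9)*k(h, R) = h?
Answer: -2083968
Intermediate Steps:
k(h, R) = 3*h
(k(4*6, -7)*(-144))*201 = ((3*(4*6))*(-144))*201 = ((3*24)*(-144))*201 = (72*(-144))*201 = -10368*201 = -2083968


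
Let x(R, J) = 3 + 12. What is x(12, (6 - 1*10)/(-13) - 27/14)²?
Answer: 225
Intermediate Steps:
x(R, J) = 15
x(12, (6 - 1*10)/(-13) - 27/14)² = 15² = 225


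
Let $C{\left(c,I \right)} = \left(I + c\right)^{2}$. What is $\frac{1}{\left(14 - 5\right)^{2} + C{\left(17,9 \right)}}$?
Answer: $\frac{1}{757} \approx 0.001321$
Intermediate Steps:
$\frac{1}{\left(14 - 5\right)^{2} + C{\left(17,9 \right)}} = \frac{1}{\left(14 - 5\right)^{2} + \left(9 + 17\right)^{2}} = \frac{1}{9^{2} + 26^{2}} = \frac{1}{81 + 676} = \frac{1}{757}$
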